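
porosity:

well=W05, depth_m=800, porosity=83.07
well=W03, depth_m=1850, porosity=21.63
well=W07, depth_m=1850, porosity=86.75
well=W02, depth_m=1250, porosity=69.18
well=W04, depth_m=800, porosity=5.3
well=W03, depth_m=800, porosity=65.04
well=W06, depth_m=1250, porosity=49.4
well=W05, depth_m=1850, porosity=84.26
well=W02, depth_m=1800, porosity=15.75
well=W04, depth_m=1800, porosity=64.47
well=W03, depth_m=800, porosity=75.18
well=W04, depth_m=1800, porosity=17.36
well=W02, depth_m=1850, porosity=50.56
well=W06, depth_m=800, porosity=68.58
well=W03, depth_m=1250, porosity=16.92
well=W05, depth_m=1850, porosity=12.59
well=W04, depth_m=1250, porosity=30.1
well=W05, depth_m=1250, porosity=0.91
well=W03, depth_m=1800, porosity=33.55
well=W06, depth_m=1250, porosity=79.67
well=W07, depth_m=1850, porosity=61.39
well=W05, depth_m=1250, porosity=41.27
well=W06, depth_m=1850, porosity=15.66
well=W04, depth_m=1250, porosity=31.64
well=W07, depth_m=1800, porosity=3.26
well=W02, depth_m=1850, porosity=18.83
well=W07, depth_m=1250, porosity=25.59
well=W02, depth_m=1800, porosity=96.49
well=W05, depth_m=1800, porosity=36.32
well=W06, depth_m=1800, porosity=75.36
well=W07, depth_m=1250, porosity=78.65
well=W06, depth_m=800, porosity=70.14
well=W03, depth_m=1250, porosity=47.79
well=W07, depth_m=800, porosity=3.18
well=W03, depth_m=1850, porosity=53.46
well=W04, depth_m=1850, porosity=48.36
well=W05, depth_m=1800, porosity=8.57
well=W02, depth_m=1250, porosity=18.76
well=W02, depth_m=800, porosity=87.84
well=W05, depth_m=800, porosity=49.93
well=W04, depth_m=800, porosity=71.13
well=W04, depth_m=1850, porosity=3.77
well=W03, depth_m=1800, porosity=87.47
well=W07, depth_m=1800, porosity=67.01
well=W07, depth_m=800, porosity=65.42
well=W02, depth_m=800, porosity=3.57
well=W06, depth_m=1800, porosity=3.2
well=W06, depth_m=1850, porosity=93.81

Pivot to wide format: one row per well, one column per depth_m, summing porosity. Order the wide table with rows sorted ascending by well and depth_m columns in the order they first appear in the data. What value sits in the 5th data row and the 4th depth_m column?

78.56

With rows sorted ascending by well, row 5 is well=W06. depth_m columns in first-appearance order: 800, 1850, 1250, 1800; column 4 is 1800.
Long rows with well=W06, depth_m=1800: 75.36 + 3.2 = 78.56.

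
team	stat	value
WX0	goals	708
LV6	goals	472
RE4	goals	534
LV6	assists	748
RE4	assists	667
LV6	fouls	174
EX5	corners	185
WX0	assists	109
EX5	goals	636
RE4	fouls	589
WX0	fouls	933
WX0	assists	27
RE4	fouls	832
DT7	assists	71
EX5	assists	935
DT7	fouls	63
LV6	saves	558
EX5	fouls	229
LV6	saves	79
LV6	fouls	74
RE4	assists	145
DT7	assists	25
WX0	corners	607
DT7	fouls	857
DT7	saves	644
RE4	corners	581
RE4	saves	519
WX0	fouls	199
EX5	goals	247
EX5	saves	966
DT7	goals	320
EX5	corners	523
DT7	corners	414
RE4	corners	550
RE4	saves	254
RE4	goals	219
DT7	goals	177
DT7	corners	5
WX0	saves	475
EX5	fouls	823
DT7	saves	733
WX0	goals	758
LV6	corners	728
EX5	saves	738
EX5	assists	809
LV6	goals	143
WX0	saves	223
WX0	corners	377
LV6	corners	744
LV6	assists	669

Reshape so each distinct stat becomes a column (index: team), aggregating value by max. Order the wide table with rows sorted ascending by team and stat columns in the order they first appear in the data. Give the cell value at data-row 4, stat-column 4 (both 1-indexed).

With rows sorted ascending by team, row 4 is team=RE4. stat columns in first-appearance order: goals, assists, fouls, corners, saves; column 4 is corners.
Long rows with team=RE4, stat=corners: max(581, 550) = 581.

581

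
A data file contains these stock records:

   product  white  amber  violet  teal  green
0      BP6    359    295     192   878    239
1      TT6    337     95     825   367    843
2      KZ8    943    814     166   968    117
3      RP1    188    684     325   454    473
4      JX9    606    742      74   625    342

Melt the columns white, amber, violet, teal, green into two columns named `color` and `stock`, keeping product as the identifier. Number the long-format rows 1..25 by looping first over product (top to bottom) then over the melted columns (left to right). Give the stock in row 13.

166

25 rows total (5 × 5). Row 13: index ⌊(13-1)/5⌋ = 2 into product → KZ8; (13-1) mod 5 = 2 into the melted columns → violet.
So row 13 is (KZ8, violet, 166); stock = 166.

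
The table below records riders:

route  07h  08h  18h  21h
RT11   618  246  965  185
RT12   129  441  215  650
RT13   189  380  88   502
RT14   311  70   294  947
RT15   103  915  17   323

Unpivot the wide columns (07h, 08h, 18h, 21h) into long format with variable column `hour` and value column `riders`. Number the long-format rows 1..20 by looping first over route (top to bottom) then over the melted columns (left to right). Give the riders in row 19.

17

20 rows total (5 × 4). Row 19: index ⌊(19-1)/4⌋ = 4 into route → RT15; (19-1) mod 4 = 2 into the melted columns → 18h.
So row 19 is (RT15, 18h, 17); riders = 17.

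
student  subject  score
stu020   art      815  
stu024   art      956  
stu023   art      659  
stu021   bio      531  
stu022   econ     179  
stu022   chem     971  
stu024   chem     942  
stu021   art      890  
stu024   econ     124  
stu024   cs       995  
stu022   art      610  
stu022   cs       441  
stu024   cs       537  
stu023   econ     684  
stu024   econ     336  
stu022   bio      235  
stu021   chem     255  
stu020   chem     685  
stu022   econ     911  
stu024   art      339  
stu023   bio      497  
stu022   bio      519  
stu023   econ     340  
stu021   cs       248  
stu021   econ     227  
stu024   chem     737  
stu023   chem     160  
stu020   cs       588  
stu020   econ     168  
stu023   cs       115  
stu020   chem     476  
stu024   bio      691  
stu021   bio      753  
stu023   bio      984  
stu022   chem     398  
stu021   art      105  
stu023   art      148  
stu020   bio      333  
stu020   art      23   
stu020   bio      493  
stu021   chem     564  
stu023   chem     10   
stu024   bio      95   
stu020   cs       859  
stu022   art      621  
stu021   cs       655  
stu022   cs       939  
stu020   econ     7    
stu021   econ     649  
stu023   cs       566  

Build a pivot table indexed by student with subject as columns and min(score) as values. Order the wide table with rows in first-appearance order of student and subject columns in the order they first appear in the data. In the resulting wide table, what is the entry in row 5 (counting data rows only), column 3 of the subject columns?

With rows in first-appearance order of student, row 5 is student=stu022. subject columns in first-appearance order: art, bio, econ, chem, cs; column 3 is econ.
Long rows with student=stu022, subject=econ: min(179, 911) = 179.

179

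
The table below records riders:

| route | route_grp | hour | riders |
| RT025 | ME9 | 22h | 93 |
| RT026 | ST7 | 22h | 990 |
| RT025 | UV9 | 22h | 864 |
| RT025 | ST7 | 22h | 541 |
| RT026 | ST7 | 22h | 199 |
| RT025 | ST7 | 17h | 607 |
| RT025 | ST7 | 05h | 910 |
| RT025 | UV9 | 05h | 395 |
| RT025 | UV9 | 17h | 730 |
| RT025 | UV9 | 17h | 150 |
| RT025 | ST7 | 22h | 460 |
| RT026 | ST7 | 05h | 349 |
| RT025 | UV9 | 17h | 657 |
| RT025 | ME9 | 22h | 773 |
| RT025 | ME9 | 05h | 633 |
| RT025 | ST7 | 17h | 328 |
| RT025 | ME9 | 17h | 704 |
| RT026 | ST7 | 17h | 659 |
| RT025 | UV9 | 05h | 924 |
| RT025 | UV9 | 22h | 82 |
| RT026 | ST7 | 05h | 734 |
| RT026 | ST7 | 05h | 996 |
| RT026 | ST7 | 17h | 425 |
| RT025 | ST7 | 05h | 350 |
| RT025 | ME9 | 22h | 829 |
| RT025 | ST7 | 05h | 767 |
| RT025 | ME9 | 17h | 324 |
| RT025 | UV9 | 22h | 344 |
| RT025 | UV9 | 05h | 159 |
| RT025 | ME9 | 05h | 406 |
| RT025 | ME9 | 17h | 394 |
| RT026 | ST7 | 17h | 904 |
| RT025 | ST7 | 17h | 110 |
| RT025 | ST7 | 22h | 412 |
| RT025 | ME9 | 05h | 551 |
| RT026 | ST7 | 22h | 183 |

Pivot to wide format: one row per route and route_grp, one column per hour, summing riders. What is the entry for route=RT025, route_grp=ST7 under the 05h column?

2027

Rows with route=RT025, route_grp=ST7 and hour=05h: riders values are 910, 350, 767.
910 + 350 + 767 = 2027.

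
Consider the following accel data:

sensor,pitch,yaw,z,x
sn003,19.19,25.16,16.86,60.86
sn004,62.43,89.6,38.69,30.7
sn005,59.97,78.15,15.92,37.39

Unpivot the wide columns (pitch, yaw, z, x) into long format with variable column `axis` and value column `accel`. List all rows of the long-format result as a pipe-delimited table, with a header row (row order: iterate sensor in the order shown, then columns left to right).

Each (sensor, column) pair becomes one row: 3 × 4 = 12 rows.
For example, (sn003, pitch) → accel=19.19.

| sensor | axis | accel |
| sn003 | pitch | 19.19 |
| sn003 | yaw | 25.16 |
| sn003 | z | 16.86 |
| sn003 | x | 60.86 |
| sn004 | pitch | 62.43 |
| sn004 | yaw | 89.6 |
| sn004 | z | 38.69 |
| sn004 | x | 30.7 |
| sn005 | pitch | 59.97 |
| sn005 | yaw | 78.15 |
| sn005 | z | 15.92 |
| sn005 | x | 37.39 |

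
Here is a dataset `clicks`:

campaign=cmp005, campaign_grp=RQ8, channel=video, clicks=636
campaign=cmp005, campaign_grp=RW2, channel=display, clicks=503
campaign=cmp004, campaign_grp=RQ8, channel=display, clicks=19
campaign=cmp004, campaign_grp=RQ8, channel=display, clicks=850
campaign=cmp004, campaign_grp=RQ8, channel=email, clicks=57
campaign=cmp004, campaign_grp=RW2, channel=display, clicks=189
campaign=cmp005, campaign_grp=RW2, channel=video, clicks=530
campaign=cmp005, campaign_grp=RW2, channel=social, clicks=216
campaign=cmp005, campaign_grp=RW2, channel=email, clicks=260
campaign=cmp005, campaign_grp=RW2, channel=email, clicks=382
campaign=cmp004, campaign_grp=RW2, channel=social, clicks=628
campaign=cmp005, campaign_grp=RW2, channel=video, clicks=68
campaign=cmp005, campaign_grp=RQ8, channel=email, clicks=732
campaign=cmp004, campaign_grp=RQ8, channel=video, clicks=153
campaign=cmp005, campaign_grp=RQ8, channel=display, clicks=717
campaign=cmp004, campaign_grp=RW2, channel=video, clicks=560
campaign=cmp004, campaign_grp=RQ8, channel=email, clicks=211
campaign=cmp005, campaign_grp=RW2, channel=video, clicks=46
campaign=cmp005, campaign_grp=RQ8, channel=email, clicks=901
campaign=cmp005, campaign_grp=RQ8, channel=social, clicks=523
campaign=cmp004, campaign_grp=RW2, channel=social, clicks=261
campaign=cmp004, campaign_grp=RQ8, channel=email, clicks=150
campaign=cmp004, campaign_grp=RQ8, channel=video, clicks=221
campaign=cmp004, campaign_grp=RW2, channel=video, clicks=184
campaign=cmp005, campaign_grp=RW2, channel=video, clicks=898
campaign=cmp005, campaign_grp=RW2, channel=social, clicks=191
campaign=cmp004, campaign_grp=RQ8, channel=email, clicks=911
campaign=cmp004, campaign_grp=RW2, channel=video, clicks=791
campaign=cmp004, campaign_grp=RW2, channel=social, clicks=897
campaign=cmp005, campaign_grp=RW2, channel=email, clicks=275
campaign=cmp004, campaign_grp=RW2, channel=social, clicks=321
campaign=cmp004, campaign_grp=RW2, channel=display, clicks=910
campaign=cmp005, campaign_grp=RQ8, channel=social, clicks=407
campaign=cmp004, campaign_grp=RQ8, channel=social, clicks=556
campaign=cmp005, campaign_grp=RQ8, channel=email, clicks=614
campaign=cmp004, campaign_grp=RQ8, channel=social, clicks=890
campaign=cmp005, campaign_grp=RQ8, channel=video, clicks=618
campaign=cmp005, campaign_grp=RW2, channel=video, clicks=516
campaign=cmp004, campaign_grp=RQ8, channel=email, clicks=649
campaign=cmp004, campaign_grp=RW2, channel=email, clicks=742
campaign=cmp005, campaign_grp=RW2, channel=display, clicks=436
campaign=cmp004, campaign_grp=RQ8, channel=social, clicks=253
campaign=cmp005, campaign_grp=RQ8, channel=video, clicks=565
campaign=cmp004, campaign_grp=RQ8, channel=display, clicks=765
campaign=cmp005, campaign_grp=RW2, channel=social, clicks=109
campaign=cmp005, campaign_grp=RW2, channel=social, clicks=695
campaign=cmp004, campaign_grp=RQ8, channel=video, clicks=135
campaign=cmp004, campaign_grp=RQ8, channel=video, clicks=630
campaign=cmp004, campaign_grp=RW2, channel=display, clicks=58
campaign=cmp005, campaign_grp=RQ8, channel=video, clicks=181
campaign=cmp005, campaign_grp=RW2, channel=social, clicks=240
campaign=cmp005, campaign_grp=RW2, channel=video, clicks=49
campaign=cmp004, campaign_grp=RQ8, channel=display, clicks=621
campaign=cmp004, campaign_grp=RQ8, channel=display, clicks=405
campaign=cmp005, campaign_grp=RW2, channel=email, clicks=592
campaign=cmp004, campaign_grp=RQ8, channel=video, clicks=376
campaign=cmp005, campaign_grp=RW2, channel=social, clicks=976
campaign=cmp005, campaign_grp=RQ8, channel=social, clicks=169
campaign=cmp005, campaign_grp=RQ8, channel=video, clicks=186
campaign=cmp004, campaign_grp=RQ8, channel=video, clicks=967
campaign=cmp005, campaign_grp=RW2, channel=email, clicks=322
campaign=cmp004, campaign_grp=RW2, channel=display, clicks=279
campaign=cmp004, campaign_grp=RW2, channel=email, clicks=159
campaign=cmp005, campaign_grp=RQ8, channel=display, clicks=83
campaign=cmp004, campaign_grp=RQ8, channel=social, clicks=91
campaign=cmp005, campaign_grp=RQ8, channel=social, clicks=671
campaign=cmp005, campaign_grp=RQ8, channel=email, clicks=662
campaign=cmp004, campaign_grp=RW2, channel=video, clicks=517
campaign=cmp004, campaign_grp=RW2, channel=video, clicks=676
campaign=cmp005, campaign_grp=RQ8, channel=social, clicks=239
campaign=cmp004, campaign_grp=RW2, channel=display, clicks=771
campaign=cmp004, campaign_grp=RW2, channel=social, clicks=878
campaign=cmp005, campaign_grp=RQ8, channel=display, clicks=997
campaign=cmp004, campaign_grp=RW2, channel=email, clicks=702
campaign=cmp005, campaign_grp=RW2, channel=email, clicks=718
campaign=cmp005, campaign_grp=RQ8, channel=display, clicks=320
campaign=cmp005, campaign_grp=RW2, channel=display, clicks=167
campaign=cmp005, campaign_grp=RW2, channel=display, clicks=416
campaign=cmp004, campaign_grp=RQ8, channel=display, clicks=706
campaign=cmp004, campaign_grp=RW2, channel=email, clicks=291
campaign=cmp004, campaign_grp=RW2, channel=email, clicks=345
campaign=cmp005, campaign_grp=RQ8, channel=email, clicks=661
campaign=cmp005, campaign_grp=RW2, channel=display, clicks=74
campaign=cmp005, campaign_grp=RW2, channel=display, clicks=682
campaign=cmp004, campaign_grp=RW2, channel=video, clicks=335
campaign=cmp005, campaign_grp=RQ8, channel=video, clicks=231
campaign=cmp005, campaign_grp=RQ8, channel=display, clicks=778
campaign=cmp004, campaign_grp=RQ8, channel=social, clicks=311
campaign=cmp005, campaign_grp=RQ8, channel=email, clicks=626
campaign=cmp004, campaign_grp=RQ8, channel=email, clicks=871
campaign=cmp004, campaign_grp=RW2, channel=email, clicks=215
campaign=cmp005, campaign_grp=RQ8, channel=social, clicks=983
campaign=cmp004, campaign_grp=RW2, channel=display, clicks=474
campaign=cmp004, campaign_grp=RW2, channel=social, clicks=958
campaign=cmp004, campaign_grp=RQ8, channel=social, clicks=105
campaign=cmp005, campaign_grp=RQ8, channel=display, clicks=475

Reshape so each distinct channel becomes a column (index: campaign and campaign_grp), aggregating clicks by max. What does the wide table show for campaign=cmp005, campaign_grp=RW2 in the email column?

718

Rows with campaign=cmp005, campaign_grp=RW2 and channel=email: clicks values are 260, 382, 275, 592, 322, 718.
max(260, 382, 275, 592, 322, 718) = 718.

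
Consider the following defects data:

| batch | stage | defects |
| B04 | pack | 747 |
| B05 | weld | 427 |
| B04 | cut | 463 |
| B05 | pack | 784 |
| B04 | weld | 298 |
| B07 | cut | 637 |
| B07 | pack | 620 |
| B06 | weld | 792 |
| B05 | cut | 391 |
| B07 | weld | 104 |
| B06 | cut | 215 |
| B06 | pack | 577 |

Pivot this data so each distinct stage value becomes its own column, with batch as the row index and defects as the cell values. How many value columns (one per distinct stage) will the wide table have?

3

3 distinct stage values: pack, weld, cut.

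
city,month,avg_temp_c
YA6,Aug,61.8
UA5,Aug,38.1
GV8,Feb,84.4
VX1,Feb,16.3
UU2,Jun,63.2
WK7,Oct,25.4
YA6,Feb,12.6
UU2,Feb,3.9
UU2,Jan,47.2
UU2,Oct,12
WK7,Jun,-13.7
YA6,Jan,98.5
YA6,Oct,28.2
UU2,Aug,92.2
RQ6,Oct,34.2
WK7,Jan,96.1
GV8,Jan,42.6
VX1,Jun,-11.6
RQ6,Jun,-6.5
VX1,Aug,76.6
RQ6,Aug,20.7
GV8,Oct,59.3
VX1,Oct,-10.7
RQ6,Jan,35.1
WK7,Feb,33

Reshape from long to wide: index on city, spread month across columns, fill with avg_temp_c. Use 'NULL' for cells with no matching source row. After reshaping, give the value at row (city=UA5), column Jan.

No long-format row has city=UA5 and month=Jan, so the cell is NULL.

NULL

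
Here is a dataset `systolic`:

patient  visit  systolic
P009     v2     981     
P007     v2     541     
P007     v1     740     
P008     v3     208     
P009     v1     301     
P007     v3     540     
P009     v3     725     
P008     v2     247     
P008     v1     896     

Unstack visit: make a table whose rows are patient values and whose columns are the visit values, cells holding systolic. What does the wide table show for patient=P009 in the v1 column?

Wide layout: rows indexed by patient, columns are the 3 distinct visit values (v2, v1, v3).
Cell (patient=P009, visit=v1) draws from the long row where patient=P009 and visit=v1, which has systolic=301.

301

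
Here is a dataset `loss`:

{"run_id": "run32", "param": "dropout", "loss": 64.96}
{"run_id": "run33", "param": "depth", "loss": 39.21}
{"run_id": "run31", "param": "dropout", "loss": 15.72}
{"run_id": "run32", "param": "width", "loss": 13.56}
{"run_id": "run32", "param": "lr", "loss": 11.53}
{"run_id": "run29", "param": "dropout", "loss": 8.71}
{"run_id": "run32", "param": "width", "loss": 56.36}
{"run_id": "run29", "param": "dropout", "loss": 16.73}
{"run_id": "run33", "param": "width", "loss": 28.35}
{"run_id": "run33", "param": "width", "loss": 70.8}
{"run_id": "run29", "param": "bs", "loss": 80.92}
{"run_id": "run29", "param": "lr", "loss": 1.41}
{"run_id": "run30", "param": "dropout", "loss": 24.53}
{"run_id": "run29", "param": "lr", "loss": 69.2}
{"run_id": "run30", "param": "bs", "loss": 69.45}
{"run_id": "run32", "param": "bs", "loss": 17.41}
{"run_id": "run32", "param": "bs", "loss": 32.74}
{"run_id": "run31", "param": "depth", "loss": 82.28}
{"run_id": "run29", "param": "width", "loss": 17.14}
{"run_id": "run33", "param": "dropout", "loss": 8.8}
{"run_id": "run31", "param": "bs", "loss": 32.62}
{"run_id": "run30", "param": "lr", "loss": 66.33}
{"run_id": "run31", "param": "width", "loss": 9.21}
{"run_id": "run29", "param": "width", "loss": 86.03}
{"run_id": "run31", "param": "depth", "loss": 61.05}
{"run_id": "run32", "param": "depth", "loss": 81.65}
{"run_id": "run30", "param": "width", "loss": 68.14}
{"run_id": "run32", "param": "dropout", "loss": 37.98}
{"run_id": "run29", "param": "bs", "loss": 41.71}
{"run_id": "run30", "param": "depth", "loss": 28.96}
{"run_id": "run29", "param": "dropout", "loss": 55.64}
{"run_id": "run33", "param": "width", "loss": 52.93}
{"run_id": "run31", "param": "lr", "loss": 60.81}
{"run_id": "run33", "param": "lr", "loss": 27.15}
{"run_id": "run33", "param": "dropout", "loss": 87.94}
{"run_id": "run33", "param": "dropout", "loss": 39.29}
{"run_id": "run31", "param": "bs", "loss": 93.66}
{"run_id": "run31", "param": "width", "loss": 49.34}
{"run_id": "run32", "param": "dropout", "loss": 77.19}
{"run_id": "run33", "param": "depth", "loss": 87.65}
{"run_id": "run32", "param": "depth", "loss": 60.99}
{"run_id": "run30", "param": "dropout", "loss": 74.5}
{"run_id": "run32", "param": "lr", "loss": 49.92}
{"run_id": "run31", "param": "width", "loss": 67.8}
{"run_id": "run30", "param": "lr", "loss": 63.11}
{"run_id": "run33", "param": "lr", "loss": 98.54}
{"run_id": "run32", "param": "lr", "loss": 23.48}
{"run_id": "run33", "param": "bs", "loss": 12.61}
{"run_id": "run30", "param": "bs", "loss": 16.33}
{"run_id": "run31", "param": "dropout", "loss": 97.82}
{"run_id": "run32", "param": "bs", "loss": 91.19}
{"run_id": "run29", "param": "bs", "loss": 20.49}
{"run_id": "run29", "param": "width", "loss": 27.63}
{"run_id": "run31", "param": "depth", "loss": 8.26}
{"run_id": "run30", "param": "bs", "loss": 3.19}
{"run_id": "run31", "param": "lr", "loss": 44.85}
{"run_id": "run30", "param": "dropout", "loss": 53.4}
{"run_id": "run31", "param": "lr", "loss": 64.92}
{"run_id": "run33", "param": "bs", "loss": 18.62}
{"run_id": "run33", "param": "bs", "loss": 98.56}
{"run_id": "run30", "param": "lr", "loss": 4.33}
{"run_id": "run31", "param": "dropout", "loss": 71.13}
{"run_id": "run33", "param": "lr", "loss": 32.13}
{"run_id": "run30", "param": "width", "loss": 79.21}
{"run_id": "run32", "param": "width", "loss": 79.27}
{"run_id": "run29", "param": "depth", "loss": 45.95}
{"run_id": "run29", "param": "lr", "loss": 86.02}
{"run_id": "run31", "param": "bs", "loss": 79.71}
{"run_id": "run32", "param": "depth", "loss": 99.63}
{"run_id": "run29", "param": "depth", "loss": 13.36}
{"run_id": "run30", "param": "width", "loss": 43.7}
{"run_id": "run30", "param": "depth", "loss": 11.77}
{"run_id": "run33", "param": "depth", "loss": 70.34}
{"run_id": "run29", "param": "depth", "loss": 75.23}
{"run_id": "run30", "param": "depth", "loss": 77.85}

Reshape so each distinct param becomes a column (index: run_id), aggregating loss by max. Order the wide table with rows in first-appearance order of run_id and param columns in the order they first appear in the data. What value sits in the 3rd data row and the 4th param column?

64.92

With rows in first-appearance order of run_id, row 3 is run_id=run31. param columns in first-appearance order: dropout, depth, width, lr, bs; column 4 is lr.
Long rows with run_id=run31, param=lr: max(60.81, 44.85, 64.92) = 64.92.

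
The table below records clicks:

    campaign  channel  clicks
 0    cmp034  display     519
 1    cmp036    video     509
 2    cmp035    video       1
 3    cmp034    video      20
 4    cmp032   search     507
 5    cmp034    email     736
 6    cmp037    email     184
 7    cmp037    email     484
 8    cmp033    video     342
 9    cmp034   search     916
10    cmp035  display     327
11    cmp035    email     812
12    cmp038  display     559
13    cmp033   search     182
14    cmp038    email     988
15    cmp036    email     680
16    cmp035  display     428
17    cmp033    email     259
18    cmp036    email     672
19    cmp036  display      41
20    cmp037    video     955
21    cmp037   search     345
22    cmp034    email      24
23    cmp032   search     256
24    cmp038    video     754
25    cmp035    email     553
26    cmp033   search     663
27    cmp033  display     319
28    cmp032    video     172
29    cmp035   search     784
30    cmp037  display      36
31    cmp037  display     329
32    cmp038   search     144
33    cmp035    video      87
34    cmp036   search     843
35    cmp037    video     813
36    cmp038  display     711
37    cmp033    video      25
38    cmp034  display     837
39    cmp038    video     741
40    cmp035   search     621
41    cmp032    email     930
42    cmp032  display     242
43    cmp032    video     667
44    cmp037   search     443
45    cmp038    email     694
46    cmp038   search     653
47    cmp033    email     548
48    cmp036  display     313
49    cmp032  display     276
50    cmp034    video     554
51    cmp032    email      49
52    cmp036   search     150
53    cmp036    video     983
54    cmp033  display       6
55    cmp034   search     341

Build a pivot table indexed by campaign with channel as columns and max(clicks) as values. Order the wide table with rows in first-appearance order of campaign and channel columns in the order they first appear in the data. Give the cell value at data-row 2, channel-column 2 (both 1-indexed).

983

With rows in first-appearance order of campaign, row 2 is campaign=cmp036. channel columns in first-appearance order: display, video, search, email; column 2 is video.
Long rows with campaign=cmp036, channel=video: max(509, 983) = 983.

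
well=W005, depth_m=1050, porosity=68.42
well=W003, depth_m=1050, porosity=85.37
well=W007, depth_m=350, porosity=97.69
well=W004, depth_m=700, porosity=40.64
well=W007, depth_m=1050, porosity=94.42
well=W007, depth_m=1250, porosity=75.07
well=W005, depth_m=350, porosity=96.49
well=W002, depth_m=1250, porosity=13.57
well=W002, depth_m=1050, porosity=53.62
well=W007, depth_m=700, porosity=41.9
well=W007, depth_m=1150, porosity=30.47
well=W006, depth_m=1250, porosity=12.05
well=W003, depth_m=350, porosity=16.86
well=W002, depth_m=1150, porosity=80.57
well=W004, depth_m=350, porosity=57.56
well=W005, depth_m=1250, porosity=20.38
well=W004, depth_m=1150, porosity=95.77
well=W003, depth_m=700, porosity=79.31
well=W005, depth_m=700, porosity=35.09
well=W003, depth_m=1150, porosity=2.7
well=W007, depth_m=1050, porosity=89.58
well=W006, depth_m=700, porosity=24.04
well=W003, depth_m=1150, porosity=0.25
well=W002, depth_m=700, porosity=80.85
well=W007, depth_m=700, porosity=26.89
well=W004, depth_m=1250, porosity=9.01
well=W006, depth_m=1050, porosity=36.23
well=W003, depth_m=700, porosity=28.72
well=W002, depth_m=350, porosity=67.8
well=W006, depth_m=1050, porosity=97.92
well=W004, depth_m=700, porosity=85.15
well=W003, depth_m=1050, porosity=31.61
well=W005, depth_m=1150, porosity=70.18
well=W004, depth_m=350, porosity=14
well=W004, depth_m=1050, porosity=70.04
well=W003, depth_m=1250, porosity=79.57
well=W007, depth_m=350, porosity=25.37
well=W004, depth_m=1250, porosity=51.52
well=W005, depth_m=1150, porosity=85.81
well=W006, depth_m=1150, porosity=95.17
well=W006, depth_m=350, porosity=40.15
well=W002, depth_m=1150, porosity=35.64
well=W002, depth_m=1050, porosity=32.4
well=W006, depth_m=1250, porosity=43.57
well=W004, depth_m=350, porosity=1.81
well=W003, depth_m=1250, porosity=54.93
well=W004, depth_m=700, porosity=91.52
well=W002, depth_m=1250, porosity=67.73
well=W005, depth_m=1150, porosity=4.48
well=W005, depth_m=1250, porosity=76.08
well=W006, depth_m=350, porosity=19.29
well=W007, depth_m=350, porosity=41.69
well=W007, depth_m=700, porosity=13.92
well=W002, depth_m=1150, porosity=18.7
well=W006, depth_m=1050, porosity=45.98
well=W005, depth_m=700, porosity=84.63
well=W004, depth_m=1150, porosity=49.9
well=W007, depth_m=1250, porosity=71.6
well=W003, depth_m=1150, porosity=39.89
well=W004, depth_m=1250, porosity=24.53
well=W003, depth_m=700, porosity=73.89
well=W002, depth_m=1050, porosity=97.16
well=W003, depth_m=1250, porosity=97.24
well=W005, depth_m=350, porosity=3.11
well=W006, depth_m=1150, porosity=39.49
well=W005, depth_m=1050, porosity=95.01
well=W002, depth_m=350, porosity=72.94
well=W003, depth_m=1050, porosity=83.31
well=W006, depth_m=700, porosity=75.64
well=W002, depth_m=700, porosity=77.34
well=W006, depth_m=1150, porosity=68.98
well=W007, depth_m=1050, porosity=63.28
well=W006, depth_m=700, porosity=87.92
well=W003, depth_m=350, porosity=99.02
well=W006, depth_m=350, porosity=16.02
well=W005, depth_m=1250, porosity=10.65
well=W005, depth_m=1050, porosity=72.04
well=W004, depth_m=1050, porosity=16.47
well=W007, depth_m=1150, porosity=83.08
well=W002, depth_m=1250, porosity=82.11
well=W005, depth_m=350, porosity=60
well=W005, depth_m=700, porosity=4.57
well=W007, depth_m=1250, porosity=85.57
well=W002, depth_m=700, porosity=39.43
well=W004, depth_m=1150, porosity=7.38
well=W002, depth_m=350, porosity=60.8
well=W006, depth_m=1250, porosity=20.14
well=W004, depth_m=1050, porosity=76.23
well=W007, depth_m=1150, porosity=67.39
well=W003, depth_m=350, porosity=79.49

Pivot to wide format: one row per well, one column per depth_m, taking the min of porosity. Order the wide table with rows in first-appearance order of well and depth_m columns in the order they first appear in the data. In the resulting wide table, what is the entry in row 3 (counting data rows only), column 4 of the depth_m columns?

With rows in first-appearance order of well, row 3 is well=W007. depth_m columns in first-appearance order: 1050, 350, 700, 1250, 1150; column 4 is 1250.
Long rows with well=W007, depth_m=1250: min(75.07, 71.6, 85.57) = 71.6.

71.6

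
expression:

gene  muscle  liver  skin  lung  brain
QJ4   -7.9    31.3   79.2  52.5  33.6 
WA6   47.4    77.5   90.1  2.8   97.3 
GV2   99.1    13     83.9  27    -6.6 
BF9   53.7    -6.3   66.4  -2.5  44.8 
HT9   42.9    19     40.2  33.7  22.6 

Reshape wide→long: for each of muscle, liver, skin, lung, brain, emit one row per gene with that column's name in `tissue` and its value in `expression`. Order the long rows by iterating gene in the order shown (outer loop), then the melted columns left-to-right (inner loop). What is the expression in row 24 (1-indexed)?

25 rows total (5 × 5). Row 24: index ⌊(24-1)/5⌋ = 4 into gene → HT9; (24-1) mod 5 = 3 into the melted columns → lung.
So row 24 is (HT9, lung, 33.7); expression = 33.7.

33.7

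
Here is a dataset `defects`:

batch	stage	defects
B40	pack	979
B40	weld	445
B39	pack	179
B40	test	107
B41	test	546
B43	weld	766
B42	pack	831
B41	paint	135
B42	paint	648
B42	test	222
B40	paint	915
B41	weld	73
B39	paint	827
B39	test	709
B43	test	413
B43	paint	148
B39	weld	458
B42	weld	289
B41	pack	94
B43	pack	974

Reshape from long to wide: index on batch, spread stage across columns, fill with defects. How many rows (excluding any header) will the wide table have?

5

5 distinct batch values → 5 rows.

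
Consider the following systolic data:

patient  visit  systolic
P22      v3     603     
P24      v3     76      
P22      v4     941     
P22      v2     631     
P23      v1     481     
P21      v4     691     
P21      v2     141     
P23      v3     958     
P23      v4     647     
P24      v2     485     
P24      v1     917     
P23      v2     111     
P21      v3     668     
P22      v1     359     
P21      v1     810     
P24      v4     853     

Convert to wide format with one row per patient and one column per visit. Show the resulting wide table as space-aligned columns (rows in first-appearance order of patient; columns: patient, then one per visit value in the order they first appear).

patient  v3   v4   v2   v1 
P22      603  941  631  359
P24      76   853  485  917
P23      958  647  111  481
P21      668  691  141  810

Columns: patient plus the 4 distinct visit values (v3, v4, v2, v1).
For example, row P22 column v3 takes systolic=603 from the long row (P22, v3).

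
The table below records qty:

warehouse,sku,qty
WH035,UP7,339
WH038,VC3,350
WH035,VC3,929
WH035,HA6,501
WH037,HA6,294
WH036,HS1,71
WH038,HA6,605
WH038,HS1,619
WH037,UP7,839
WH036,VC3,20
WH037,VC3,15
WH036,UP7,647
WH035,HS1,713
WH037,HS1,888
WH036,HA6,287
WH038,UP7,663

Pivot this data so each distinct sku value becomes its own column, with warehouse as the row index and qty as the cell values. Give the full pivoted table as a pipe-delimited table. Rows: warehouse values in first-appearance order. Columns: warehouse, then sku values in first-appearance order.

| warehouse | UP7 | VC3 | HA6 | HS1 |
| WH035 | 339 | 929 | 501 | 713 |
| WH038 | 663 | 350 | 605 | 619 |
| WH037 | 839 | 15 | 294 | 888 |
| WH036 | 647 | 20 | 287 | 71 |

Columns: warehouse plus the 4 distinct sku values (UP7, VC3, HA6, HS1).
For example, row WH035 column UP7 takes qty=339 from the long row (WH035, UP7).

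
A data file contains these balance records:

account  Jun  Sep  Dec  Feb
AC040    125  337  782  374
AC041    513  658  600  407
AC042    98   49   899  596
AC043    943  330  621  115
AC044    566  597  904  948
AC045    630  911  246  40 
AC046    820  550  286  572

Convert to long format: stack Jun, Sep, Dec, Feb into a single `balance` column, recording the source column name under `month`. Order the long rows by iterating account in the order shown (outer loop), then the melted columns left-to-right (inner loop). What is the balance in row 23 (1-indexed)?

246

28 rows total (7 × 4). Row 23: index ⌊(23-1)/4⌋ = 5 into account → AC045; (23-1) mod 4 = 2 into the melted columns → Dec.
So row 23 is (AC045, Dec, 246); balance = 246.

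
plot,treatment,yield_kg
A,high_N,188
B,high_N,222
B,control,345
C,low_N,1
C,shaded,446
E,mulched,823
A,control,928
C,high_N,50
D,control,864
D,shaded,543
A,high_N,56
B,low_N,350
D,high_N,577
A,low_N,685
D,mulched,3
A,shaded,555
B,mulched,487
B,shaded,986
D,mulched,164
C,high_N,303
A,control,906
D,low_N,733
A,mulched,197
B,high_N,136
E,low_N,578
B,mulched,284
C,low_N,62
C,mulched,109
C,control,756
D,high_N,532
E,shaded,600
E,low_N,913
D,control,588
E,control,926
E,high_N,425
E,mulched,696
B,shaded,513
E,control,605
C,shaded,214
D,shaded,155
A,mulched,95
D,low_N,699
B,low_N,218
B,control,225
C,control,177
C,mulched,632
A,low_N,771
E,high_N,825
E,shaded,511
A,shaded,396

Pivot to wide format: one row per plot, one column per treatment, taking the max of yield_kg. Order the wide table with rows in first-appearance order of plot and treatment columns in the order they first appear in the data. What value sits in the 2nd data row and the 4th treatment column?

With rows in first-appearance order of plot, row 2 is plot=B. treatment columns in first-appearance order: high_N, control, low_N, shaded, mulched; column 4 is shaded.
Long rows with plot=B, treatment=shaded: max(986, 513) = 986.

986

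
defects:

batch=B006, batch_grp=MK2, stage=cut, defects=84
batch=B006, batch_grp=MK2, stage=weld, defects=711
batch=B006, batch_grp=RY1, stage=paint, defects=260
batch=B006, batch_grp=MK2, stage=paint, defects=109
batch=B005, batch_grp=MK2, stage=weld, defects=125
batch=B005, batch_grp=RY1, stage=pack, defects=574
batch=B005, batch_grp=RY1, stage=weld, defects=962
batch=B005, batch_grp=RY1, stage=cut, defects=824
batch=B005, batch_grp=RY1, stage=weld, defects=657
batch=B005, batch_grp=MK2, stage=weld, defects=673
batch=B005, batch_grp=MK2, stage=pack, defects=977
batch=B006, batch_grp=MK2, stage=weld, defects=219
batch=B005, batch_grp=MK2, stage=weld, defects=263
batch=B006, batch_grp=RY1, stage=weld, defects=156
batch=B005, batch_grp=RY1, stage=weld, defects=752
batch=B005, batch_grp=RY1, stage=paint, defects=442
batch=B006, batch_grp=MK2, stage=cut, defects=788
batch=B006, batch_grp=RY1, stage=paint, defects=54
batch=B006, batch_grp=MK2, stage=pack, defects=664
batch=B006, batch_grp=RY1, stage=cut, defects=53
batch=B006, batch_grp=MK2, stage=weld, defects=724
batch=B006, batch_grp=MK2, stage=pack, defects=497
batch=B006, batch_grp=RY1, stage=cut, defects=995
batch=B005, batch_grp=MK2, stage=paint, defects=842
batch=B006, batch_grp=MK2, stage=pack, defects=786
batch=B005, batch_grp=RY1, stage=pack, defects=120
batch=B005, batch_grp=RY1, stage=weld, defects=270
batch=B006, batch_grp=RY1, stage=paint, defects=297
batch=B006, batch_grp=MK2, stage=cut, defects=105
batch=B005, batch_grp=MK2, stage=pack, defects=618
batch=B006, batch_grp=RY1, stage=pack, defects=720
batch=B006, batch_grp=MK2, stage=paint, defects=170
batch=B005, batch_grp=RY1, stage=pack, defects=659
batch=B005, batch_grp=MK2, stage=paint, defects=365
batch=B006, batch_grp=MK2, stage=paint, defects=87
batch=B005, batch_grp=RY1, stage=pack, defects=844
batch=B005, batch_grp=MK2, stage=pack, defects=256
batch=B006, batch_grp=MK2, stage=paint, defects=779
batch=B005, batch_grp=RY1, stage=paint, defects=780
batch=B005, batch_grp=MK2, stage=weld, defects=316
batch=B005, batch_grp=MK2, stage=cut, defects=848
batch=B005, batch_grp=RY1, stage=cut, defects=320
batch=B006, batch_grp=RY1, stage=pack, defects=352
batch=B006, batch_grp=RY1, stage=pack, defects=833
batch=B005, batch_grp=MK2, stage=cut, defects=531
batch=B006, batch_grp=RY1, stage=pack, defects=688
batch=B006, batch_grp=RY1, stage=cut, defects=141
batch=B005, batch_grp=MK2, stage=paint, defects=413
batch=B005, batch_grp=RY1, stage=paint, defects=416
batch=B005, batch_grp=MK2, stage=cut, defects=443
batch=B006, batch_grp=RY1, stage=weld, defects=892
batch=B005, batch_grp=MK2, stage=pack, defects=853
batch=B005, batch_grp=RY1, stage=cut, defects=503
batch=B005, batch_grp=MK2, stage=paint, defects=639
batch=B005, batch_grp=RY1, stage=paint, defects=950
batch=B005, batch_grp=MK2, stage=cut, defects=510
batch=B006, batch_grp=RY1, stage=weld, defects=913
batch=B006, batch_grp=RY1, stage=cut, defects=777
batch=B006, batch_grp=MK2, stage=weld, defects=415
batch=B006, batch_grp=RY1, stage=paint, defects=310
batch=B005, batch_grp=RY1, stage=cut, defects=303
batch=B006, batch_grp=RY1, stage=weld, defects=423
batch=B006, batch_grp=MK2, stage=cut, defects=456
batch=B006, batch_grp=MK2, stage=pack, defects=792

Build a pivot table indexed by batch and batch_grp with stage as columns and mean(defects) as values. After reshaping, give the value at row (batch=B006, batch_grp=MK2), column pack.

Rows with batch=B006, batch_grp=MK2 and stage=pack: defects values are 664, 497, 786, 792.
(664 + 497 + 786 + 792) / 4 = 684.75.

684.75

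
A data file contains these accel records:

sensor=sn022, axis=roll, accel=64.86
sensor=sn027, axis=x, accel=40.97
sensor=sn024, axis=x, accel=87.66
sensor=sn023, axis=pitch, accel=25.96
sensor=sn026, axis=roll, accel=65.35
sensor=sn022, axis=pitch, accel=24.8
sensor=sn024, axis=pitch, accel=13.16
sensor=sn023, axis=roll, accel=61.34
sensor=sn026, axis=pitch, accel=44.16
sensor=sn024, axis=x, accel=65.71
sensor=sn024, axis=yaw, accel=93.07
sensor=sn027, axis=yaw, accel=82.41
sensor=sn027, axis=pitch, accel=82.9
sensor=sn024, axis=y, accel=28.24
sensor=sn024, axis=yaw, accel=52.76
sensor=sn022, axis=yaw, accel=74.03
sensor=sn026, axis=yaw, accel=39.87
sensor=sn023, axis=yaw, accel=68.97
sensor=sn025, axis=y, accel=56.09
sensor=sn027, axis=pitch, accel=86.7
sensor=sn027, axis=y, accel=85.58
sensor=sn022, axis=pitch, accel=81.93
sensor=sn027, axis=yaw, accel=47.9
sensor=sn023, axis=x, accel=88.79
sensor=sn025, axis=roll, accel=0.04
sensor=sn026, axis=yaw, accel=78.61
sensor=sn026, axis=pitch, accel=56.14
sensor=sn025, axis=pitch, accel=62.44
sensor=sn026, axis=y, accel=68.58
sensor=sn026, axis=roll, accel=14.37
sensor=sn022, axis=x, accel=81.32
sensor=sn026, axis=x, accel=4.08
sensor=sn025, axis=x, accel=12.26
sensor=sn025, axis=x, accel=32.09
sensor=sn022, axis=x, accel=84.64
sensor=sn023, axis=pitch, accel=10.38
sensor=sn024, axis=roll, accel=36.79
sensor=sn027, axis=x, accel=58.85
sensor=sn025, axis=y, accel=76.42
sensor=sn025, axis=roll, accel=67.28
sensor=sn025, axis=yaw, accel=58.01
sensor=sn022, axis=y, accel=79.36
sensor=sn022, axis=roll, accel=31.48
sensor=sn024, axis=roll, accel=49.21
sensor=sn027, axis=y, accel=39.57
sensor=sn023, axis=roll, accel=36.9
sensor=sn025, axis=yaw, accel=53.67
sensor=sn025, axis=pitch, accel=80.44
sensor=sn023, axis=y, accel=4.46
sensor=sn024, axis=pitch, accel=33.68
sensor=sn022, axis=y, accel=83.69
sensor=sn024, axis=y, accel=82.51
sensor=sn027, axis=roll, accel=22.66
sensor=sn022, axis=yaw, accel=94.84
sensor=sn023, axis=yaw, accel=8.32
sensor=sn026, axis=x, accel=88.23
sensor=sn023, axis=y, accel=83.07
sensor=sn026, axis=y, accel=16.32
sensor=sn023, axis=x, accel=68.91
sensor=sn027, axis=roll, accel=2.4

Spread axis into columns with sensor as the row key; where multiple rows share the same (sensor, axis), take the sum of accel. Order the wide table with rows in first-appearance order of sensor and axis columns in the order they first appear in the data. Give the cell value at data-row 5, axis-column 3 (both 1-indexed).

100.30

With rows in first-appearance order of sensor, row 5 is sensor=sn026. axis columns in first-appearance order: roll, x, pitch, yaw, y; column 3 is pitch.
Long rows with sensor=sn026, axis=pitch: 44.16 + 56.14 = 100.30.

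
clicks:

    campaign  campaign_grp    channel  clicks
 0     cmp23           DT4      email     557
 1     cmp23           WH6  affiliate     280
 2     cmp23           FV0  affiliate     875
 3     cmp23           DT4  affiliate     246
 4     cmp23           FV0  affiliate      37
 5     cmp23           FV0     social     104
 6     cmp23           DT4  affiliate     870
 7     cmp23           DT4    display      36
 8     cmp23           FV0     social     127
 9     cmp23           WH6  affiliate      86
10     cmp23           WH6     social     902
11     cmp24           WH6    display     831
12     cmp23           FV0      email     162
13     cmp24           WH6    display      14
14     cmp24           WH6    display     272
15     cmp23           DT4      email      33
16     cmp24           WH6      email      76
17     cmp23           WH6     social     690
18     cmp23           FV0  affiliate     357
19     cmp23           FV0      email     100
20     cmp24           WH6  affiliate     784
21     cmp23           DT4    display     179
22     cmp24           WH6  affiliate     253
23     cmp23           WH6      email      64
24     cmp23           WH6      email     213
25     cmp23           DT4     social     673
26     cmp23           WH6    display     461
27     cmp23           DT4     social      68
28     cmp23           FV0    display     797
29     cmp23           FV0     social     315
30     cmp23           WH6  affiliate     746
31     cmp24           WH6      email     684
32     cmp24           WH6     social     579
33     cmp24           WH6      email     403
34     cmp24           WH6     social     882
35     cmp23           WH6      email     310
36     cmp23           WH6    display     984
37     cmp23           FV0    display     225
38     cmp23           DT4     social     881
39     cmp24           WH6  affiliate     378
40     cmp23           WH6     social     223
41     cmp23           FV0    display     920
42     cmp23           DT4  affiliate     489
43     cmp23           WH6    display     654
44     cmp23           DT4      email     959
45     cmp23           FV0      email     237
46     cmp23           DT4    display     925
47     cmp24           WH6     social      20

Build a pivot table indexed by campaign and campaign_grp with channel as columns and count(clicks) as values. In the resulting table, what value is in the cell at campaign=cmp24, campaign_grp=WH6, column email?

3

Rows with campaign=cmp24, campaign_grp=WH6 and channel=email: clicks values are 76, 684, 403.
3 rows match — count = 3.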